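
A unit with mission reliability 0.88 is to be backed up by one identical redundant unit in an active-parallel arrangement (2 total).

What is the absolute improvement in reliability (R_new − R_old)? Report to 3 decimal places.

R_before = 0.88
R_after = 1 − (1 − 0.88)^2 = 0.986
ΔR = 0.986 − 0.88 = 0.106

0.106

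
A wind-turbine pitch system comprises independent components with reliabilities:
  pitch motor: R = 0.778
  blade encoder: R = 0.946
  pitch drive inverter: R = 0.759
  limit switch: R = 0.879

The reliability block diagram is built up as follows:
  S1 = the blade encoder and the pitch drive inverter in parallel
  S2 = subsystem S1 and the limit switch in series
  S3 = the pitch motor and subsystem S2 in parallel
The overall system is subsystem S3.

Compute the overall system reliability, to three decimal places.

0.971

Parallel (blade encoder and pitch drive inverter): 1 − (1 − 0.94600)(1 − 0.75900) = 0.98699
Series ([0.98699] and limit switch): 0.98699 × 0.87900 = 0.86756
Parallel (pitch motor and [0.86756]): 1 − (1 − 0.77800)(1 − 0.86756) = 0.971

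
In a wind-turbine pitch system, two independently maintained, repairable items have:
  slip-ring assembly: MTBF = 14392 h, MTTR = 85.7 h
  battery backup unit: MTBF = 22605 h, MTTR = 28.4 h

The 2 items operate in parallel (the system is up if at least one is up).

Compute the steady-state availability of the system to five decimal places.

A(slip-ring assembly) = MTBF/(MTBF+MTTR) = 14392/(14392+85.7) = 0.994081
A(battery backup unit) = MTBF/(MTBF+MTTR) = 22605/(22605+28.4) = 0.998745
Parallel availability: 1 − (1 − 0.994081)(1 − 0.998745) = 0.99999

0.99999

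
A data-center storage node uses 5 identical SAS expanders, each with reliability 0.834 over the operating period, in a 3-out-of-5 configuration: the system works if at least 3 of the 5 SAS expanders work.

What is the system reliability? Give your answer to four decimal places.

R = Σ_{i=3}^{5} C(5,i) p^i (1−p)^{5−i} with p = 0.834
C(5,3)·0.834^3·0.166^2 = 0.159851
C(5,4)·0.834^4·0.166^1 = 0.401552
C(5,5)·0.834^5·0.166^0 = 0.403488
Sum = 0.9649

0.9649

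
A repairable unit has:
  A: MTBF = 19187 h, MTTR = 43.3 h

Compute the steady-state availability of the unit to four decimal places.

0.9977

A(A) = MTBF/(MTBF+MTTR) = 19187/(19187+43.3) = 0.9977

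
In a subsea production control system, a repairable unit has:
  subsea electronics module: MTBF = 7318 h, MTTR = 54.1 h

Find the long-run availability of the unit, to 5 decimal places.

0.99266

A(subsea electronics module) = MTBF/(MTBF+MTTR) = 7318/(7318+54.1) = 0.99266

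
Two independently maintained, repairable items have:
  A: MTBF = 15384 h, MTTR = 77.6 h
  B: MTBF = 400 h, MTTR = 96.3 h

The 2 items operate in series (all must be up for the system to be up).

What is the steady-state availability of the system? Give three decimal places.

0.802

A(A) = MTBF/(MTBF+MTTR) = 15384/(15384+77.6) = 0.994981
A(B) = MTBF/(MTBF+MTTR) = 400/(400+96.3) = 0.805964
Series availability: 0.994981 × 0.805964 = 0.802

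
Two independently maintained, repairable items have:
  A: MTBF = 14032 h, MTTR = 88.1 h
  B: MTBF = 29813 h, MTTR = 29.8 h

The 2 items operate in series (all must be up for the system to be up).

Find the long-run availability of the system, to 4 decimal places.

0.9928

A(A) = MTBF/(MTBF+MTTR) = 14032/(14032+88.1) = 0.993761
A(B) = MTBF/(MTBF+MTTR) = 29813/(29813+29.8) = 0.999001
Series availability: 0.993761 × 0.999001 = 0.9928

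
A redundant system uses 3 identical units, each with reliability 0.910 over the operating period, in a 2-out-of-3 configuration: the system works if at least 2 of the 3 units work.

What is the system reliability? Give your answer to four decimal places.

0.9772

R = Σ_{i=2}^{3} C(3,i) p^i (1−p)^{3−i} with p = 0.910
C(3,2)·0.910^2·0.090^1 = 0.223587
C(3,3)·0.910^3·0.090^0 = 0.753571
Sum = 0.9772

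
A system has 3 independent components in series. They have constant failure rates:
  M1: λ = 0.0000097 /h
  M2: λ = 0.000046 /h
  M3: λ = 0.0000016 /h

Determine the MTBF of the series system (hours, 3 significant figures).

17500

Series of exponential components: λ_sys = Σ λ_i
λ_sys = 0.0000097 + 0.000046 + 0.0000016 = 5.7300e-05 /h
MTBF = 1 / λ_sys = 17500 h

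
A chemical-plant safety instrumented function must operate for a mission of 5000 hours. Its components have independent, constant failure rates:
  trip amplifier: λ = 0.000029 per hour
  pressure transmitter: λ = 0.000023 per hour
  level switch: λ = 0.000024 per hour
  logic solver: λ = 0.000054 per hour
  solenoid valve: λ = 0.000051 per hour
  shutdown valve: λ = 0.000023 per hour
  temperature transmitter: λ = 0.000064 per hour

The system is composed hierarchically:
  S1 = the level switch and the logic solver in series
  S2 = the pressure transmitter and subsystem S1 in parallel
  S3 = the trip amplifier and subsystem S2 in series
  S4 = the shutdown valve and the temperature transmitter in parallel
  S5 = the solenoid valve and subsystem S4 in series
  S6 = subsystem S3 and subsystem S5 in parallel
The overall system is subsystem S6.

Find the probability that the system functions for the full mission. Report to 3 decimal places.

R(trip amplifier) = exp(−0.000029 × 5000) = 0.86502
R(pressure transmitter) = exp(−0.000023 × 5000) = 0.89137
R(level switch) = exp(−0.000024 × 5000) = 0.88692
R(logic solver) = exp(−0.000054 × 5000) = 0.76338
R(solenoid valve) = exp(−0.000051 × 5000) = 0.77492
R(shutdown valve) = exp(−0.000023 × 5000) = 0.89137
R(temperature transmitter) = exp(−0.000064 × 5000) = 0.72615
Series (level switch and logic solver): 0.88692 × 0.76338 = 0.67706
Parallel (pressure transmitter and [0.67706]): 1 − (1 − 0.89137)(1 − 0.67706) = 0.96492
Series (trip amplifier and [0.96492]): 0.86502 × 0.96492 = 0.83468
Parallel (shutdown valve and temperature transmitter): 1 − (1 − 0.89137)(1 − 0.72615) = 0.97025
Series (solenoid valve and [0.97025]): 0.77492 × 0.97025 = 0.75187
Parallel ([0.83468] and [0.75187]): 1 − (1 − 0.83468)(1 − 0.75187) = 0.959

0.959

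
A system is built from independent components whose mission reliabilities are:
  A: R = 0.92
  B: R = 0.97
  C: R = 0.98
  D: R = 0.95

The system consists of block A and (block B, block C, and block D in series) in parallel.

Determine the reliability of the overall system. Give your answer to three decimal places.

Series (B, C, and D): 0.97000 × 0.98000 × 0.95000 = 0.90307
Parallel (A and [0.90307]): 1 − (1 − 0.92000)(1 − 0.90307) = 0.992

0.992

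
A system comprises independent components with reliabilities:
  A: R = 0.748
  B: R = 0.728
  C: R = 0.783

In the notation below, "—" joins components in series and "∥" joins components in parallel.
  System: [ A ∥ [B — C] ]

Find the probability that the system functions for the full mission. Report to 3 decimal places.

Series (B and C): 0.72800 × 0.78300 = 0.57002
Parallel (A and [0.57002]): 1 − (1 − 0.74800)(1 − 0.57002) = 0.892

0.892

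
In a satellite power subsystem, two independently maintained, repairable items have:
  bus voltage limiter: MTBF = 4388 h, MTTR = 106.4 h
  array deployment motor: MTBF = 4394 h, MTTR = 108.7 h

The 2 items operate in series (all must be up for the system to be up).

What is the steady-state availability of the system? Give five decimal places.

0.95276

A(bus voltage limiter) = MTBF/(MTBF+MTTR) = 4388/(4388+106.4) = 0.976326
A(array deployment motor) = MTBF/(MTBF+MTTR) = 4394/(4394+108.7) = 0.975859
Series availability: 0.976326 × 0.975859 = 0.95276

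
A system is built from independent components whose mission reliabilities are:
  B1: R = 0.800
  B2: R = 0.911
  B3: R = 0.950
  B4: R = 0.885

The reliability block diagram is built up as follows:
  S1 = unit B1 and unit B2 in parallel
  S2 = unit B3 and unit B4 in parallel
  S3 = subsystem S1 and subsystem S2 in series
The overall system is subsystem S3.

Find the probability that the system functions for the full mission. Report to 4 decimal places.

0.9766

Parallel (B1 and B2): 1 − (1 − 0.800000)(1 − 0.911000) = 0.982200
Parallel (B3 and B4): 1 − (1 − 0.950000)(1 − 0.885000) = 0.994250
Series ([0.982200] and [0.994250]): 0.982200 × 0.994250 = 0.9766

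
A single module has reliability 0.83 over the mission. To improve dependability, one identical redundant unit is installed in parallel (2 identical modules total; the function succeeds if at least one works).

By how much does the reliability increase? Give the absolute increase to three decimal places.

0.141

R_before = 0.83
R_after = 1 − (1 − 0.83)^2 = 0.971
ΔR = 0.971 − 0.83 = 0.141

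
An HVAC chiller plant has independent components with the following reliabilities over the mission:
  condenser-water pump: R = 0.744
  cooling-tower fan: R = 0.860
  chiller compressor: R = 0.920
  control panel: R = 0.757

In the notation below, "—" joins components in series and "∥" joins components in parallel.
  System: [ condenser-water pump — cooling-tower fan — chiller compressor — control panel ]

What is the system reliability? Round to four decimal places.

Series (condenser-water pump, cooling-tower fan, chiller compressor, and control panel): 0.744000 × 0.860000 × 0.920000 × 0.757000 = 0.4456

0.4456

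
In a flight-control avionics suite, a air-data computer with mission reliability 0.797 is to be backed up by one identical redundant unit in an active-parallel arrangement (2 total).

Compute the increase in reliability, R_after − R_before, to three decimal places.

R_before = 0.797
R_after = 1 − (1 − 0.797)^2 = 0.959
ΔR = 0.959 − 0.797 = 0.162

0.162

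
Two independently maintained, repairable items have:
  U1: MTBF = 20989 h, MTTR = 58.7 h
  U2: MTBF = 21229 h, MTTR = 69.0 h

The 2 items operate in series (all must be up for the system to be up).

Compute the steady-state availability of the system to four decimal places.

A(U1) = MTBF/(MTBF+MTTR) = 20989/(20989+58.7) = 0.997211
A(U2) = MTBF/(MTBF+MTTR) = 21229/(21229+69.0) = 0.996760
Series availability: 0.997211 × 0.996760 = 0.9940

0.9940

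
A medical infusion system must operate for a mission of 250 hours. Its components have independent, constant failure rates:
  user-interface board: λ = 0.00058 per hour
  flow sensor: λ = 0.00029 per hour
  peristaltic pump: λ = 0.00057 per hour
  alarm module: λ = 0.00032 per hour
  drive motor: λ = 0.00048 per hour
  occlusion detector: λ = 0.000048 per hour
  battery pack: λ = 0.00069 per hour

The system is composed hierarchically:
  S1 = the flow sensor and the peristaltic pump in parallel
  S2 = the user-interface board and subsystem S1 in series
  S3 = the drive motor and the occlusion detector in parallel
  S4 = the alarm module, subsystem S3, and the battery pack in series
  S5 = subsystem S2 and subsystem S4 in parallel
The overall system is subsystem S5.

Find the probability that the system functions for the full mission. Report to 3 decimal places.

0.968

R(user-interface board) = exp(−0.00058 × 250) = 0.86502
R(flow sensor) = exp(−0.00029 × 250) = 0.93007
R(peristaltic pump) = exp(−0.00057 × 250) = 0.86719
R(alarm module) = exp(−0.00032 × 250) = 0.92312
R(drive motor) = exp(−0.00048 × 250) = 0.88692
R(occlusion detector) = exp(−0.000048 × 250) = 0.98807
R(battery pack) = exp(−0.00069 × 250) = 0.84156
Parallel (flow sensor and peristaltic pump): 1 − (1 − 0.93007)(1 − 0.86719) = 0.99071
Series (user-interface board and [0.99071]): 0.86502 × 0.99071 = 0.85698
Parallel (drive motor and occlusion detector): 1 − (1 − 0.88692)(1 − 0.98807) = 0.99865
Series (alarm module, [0.99865], and battery pack): 0.92312 × 0.99865 × 0.84156 = 0.77581
Parallel ([0.85698] and [0.77581]): 1 − (1 − 0.85698)(1 − 0.77581) = 0.968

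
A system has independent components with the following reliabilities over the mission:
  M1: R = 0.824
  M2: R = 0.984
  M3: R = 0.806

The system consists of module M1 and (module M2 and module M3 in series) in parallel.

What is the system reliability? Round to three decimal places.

Series (M2 and M3): 0.98400 × 0.80600 = 0.79310
Parallel (M1 and [0.79310]): 1 − (1 − 0.82400)(1 − 0.79310) = 0.964

0.964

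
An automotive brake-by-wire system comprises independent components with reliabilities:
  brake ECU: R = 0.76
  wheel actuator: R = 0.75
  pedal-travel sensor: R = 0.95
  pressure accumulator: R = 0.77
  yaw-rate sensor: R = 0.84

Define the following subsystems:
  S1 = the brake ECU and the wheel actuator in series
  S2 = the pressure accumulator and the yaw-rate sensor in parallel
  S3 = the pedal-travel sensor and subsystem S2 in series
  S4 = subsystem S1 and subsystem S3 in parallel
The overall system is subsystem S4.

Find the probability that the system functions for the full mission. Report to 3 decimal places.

0.963

Series (brake ECU and wheel actuator): 0.76000 × 0.75000 = 0.57000
Parallel (pressure accumulator and yaw-rate sensor): 1 − (1 − 0.77000)(1 − 0.84000) = 0.96320
Series (pedal-travel sensor and [0.96320]): 0.95000 × 0.96320 = 0.91504
Parallel ([0.57000] and [0.91504]): 1 − (1 − 0.57000)(1 − 0.91504) = 0.963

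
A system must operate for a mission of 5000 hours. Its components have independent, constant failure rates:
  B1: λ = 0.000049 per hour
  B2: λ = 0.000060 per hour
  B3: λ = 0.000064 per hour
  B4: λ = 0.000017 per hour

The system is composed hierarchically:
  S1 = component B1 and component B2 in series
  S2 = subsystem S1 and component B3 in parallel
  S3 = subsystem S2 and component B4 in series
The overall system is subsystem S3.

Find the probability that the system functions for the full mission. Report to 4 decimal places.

0.8128

R(B1) = exp(−0.000049 × 5000) = 0.782705
R(B2) = exp(−0.000060 × 5000) = 0.740818
R(B3) = exp(−0.000064 × 5000) = 0.726149
R(B4) = exp(−0.000017 × 5000) = 0.918512
Series (B1 and B2): 0.782705 × 0.740818 = 0.579842
Parallel ([0.579842] and B3): 1 − (1 − 0.579842)(1 − 0.726149) = 0.884939
Series ([0.884939] and B4): 0.884939 × 0.918512 = 0.8128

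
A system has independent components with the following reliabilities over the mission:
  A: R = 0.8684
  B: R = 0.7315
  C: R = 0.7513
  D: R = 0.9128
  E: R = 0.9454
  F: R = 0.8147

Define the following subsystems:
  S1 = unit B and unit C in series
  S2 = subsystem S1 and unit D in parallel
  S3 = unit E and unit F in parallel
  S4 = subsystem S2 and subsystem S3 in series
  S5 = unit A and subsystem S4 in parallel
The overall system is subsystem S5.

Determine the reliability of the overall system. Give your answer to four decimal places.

0.9936

Series (B and C): 0.731500 × 0.751300 = 0.549576
Parallel ([0.549576] and D): 1 − (1 − 0.549576)(1 − 0.912800) = 0.960723
Parallel (E and F): 1 − (1 − 0.945400)(1 − 0.814700) = 0.989883
Series ([0.960723] and [0.989883]): 0.960723 × 0.989883 = 0.951003
Parallel (A and [0.951003]): 1 − (1 − 0.868400)(1 − 0.951003) = 0.9936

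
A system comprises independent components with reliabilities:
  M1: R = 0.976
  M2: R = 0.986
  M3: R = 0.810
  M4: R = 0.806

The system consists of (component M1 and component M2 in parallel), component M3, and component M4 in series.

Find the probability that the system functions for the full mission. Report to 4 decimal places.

0.6526

Parallel (M1 and M2): 1 − (1 − 0.976000)(1 − 0.986000) = 0.999664
Series ([0.999664], M3, and M4): 0.999664 × 0.810000 × 0.806000 = 0.6526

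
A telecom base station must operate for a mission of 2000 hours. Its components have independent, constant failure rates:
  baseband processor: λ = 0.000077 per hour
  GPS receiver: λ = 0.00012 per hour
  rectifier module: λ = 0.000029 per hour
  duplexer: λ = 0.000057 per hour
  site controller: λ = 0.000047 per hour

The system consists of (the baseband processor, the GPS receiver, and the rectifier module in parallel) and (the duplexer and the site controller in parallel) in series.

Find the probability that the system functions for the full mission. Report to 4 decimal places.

R(baseband processor) = exp(−0.000077 × 2000) = 0.857272
R(GPS receiver) = exp(−0.00012 × 2000) = 0.786628
R(rectifier module) = exp(−0.000029 × 2000) = 0.943650
R(duplexer) = exp(−0.000057 × 2000) = 0.892258
R(site controller) = exp(−0.000047 × 2000) = 0.910283
Parallel (baseband processor, GPS receiver, and rectifier module): 1 − (1 − 0.857272)(1 − 0.786628)(1 − 0.943650) = 0.998284
Parallel (duplexer and site controller): 1 − (1 − 0.892258)(1 − 0.910283) = 0.990334
Series ([0.998284] and [0.990334]): 0.998284 × 0.990334 = 0.9886

0.9886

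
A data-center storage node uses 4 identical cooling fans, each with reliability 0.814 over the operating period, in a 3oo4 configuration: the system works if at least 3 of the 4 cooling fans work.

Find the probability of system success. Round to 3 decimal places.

0.840

R = Σ_{i=3}^{4} C(4,i) p^i (1−p)^{4−i} with p = 0.814
C(4,3)·0.814^3·0.186^1 = 0.40128
C(4,4)·0.814^4·0.186^0 = 0.43903
Sum = 0.840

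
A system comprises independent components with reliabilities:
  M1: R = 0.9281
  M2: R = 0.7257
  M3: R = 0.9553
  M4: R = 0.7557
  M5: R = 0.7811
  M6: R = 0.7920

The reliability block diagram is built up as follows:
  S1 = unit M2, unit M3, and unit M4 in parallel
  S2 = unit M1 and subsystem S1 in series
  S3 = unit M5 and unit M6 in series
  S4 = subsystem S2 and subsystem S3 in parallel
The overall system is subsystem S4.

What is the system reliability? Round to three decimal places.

Parallel (M2, M3, and M4): 1 − (1 − 0.72570)(1 − 0.95530)(1 − 0.75570) = 0.99700
Series (M1 and [0.99700]): 0.92810 × 0.99700 = 0.92532
Series (M5 and M6): 0.78110 × 0.79200 = 0.61863
Parallel ([0.92532] and [0.61863]): 1 − (1 − 0.92532)(1 − 0.61863) = 0.972

0.972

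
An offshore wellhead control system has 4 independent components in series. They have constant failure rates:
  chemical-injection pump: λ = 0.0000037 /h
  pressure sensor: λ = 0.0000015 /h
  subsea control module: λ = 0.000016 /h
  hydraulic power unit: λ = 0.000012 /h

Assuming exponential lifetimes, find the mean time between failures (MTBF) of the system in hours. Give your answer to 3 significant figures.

Series of exponential components: λ_sys = Σ λ_i
λ_sys = 0.0000037 + 0.0000015 + 0.000016 + 0.000012 = 3.3200e-05 /h
MTBF = 1 / λ_sys = 30100 h

30100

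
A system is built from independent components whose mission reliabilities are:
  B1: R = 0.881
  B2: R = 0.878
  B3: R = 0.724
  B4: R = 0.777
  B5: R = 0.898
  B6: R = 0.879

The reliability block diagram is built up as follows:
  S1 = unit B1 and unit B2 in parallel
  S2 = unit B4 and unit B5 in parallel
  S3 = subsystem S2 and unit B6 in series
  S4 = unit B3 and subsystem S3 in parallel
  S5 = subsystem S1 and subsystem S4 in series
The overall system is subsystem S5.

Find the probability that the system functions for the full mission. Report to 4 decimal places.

Parallel (B1 and B2): 1 − (1 − 0.881000)(1 − 0.878000) = 0.985482
Parallel (B4 and B5): 1 − (1 − 0.777000)(1 − 0.898000) = 0.977254
Series ([0.977254] and B6): 0.977254 × 0.879000 = 0.859006
Parallel (B3 and [0.859006]): 1 − (1 − 0.724000)(1 − 0.859006) = 0.961086
Series ([0.985482] and [0.961086]): 0.985482 × 0.961086 = 0.9471

0.9471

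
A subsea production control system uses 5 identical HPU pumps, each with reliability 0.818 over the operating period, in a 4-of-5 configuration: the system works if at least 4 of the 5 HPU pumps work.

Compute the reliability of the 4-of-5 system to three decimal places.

R = Σ_{i=4}^{5} C(5,i) p^i (1−p)^{5−i} with p = 0.818
C(5,4)·0.818^4·0.182^1 = 0.40743
C(5,5)·0.818^5·0.182^0 = 0.36624
Sum = 0.774

0.774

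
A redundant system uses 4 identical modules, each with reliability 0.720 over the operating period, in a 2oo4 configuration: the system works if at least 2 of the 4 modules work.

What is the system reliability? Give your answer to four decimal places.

R = Σ_{i=2}^{4} C(4,i) p^i (1−p)^{4−i} with p = 0.720
C(4,2)·0.720^2·0.280^2 = 0.243855
C(4,3)·0.720^3·0.280^1 = 0.418038
C(4,4)·0.720^4·0.280^0 = 0.268739
Sum = 0.9306

0.9306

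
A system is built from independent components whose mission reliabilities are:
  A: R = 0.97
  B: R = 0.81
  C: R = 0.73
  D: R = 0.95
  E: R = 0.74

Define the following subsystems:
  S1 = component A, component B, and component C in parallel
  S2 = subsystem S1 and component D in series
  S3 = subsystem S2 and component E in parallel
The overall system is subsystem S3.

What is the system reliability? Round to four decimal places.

0.9866

Parallel (A, B, and C): 1 − (1 − 0.970000)(1 − 0.810000)(1 − 0.730000) = 0.998461
Series ([0.998461] and D): 0.998461 × 0.950000 = 0.948538
Parallel ([0.948538] and E): 1 − (1 − 0.948538)(1 − 0.740000) = 0.9866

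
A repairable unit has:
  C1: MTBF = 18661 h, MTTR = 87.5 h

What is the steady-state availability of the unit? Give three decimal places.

0.995

A(C1) = MTBF/(MTBF+MTTR) = 18661/(18661+87.5) = 0.995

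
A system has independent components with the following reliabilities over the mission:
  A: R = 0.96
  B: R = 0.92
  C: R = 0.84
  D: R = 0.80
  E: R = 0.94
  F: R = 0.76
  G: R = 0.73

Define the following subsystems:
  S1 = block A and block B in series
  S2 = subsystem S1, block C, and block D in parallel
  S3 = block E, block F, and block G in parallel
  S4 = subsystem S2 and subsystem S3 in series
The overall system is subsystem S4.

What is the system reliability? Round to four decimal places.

0.9924

Series (A and B): 0.960000 × 0.920000 = 0.883200
Parallel ([0.883200], C, and D): 1 − (1 − 0.883200)(1 − 0.840000)(1 − 0.800000) = 0.996262
Parallel (E, F, and G): 1 − (1 − 0.940000)(1 − 0.760000)(1 − 0.730000) = 0.996112
Series ([0.996262] and [0.996112]): 0.996262 × 0.996112 = 0.9924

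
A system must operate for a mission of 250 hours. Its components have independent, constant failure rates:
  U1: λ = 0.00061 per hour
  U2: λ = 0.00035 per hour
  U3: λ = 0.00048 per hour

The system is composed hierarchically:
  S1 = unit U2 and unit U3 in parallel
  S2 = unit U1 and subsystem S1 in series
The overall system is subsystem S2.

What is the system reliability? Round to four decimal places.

R(U1) = exp(−0.00061 × 250) = 0.858559
R(U2) = exp(−0.00035 × 250) = 0.916219
R(U3) = exp(−0.00048 × 250) = 0.886920
Parallel (U2 and U3): 1 − (1 − 0.916219)(1 − 0.886920) = 0.990526
Series (U1 and [0.990526]): 0.858559 × 0.990526 = 0.8504

0.8504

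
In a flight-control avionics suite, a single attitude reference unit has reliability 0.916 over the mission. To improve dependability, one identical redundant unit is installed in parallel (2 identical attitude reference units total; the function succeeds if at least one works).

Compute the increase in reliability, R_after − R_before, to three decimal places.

0.077

R_before = 0.916
R_after = 1 − (1 − 0.916)^2 = 0.993
ΔR = 0.993 − 0.916 = 0.077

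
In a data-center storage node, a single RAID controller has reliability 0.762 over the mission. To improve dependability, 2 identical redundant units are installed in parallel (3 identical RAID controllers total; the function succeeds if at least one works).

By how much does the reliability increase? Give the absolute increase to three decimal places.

0.225

R_before = 0.762
R_after = 1 − (1 − 0.762)^3 = 0.987
ΔR = 0.987 − 0.762 = 0.225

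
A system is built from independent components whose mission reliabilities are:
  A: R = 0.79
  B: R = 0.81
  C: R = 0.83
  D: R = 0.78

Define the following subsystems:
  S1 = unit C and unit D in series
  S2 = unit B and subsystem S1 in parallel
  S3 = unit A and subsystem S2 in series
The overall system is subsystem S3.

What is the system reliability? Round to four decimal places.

0.7371

Series (C and D): 0.830000 × 0.780000 = 0.647400
Parallel (B and [0.647400]): 1 − (1 − 0.810000)(1 − 0.647400) = 0.933006
Series (A and [0.933006]): 0.790000 × 0.933006 = 0.7371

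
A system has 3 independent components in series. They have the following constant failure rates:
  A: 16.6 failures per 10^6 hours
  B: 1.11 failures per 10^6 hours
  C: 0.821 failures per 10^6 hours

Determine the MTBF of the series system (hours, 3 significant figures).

Series of exponential components: λ_sys = Σ λ_i
λ_sys = 0.0000166 + 0.00000111 + 0.000000821 = 1.8531e-05 /h
MTBF = 1 / λ_sys = 54000 h

54000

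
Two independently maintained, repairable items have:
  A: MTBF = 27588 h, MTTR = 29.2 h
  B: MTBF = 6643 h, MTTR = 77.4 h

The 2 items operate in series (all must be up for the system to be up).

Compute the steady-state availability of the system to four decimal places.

A(A) = MTBF/(MTBF+MTTR) = 27588/(27588+29.2) = 0.998943
A(B) = MTBF/(MTBF+MTTR) = 6643/(6643+77.4) = 0.988483
Series availability: 0.998943 × 0.988483 = 0.9874

0.9874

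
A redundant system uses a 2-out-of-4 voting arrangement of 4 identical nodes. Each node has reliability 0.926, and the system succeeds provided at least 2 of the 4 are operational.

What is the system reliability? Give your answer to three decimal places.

0.998

R = Σ_{i=2}^{4} C(4,i) p^i (1−p)^{4−i} with p = 0.926
C(4,2)·0.926^2·0.074^2 = 0.02817
C(4,3)·0.926^3·0.074^1 = 0.23503
C(4,4)·0.926^4·0.074^0 = 0.73527
Sum = 0.998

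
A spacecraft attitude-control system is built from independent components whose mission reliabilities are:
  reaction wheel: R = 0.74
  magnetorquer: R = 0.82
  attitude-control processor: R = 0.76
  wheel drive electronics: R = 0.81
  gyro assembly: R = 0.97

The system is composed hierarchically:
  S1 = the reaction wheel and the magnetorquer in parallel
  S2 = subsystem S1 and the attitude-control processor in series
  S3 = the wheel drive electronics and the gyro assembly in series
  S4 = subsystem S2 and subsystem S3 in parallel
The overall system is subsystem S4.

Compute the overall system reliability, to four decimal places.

Parallel (reaction wheel and magnetorquer): 1 − (1 − 0.740000)(1 − 0.820000) = 0.953200
Series ([0.953200] and attitude-control processor): 0.953200 × 0.760000 = 0.724432
Series (wheel drive electronics and gyro assembly): 0.810000 × 0.970000 = 0.785700
Parallel ([0.724432] and [0.785700]): 1 − (1 − 0.724432)(1 − 0.785700) = 0.9409

0.9409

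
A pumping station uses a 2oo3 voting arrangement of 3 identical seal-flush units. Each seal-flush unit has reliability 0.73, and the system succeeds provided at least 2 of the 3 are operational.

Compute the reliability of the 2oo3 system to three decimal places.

R = Σ_{i=2}^{3} C(3,i) p^i (1−p)^{3−i} with p = 0.73
C(3,2)·0.73^2·0.27^1 = 0.43165
C(3,3)·0.73^3·0.27^0 = 0.38902
Sum = 0.821

0.821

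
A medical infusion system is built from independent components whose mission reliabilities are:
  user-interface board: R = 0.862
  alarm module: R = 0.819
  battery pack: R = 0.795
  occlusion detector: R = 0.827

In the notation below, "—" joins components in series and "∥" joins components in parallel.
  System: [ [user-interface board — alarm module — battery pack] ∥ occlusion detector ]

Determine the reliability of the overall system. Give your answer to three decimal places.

Series (user-interface board, alarm module, and battery pack): 0.86200 × 0.81900 × 0.79500 = 0.56125
Parallel ([0.56125] and occlusion detector): 1 − (1 − 0.56125)(1 − 0.82700) = 0.924

0.924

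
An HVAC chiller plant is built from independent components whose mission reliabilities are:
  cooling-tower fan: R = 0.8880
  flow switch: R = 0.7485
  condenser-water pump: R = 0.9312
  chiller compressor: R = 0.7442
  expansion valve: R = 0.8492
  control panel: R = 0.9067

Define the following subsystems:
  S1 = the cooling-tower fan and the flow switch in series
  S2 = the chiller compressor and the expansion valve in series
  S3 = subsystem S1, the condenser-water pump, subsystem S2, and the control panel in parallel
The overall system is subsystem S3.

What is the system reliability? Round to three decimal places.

0.999

Series (cooling-tower fan and flow switch): 0.88800 × 0.74850 = 0.66467
Series (chiller compressor and expansion valve): 0.74420 × 0.84920 = 0.63197
Parallel ([0.66467], condenser-water pump, [0.63197], and control panel): 1 − (1 − 0.66467)(1 − 0.93120)(1 − 0.63197)(1 − 0.90670) = 0.999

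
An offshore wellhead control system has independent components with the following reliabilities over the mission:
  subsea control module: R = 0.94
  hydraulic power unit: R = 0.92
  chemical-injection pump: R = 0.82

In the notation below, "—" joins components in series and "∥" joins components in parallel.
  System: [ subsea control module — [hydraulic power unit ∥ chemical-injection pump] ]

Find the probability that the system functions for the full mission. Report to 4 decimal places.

0.9265

Parallel (hydraulic power unit and chemical-injection pump): 1 − (1 − 0.920000)(1 − 0.820000) = 0.985600
Series (subsea control module and [0.985600]): 0.940000 × 0.985600 = 0.9265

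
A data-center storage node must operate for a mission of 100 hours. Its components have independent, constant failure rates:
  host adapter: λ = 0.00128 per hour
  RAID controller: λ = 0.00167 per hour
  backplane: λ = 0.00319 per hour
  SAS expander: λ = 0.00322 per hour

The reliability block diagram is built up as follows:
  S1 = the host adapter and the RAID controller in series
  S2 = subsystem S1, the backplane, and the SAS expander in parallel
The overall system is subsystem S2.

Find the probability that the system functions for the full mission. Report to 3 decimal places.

R(host adapter) = exp(−0.00128 × 100) = 0.87985
R(RAID controller) = exp(−0.00167 × 100) = 0.84620
R(backplane) = exp(−0.00319 × 100) = 0.72688
R(SAS expander) = exp(−0.00322 × 100) = 0.72470
Series (host adapter and RAID controller): 0.87985 × 0.84620 = 0.74453
Parallel ([0.74453], backplane, and SAS expander): 1 − (1 − 0.74453)(1 − 0.72688)(1 − 0.72470) = 0.981

0.981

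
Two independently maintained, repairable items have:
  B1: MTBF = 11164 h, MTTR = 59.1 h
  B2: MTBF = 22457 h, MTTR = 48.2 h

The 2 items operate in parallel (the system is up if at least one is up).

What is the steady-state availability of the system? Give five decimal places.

0.99999

A(B1) = MTBF/(MTBF+MTTR) = 11164/(11164+59.1) = 0.994734
A(B2) = MTBF/(MTBF+MTTR) = 22457/(22457+48.2) = 0.997858
Parallel availability: 1 − (1 − 0.994734)(1 − 0.997858) = 0.99999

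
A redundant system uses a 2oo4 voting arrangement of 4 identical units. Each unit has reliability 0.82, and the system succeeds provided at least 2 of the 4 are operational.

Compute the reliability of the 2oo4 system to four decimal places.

0.9798

R = Σ_{i=2}^{4} C(4,i) p^i (1−p)^{4−i} with p = 0.82
C(4,2)·0.82^2·0.18^2 = 0.130715
C(4,3)·0.82^3·0.18^1 = 0.396985
C(4,4)·0.82^4·0.18^0 = 0.452122
Sum = 0.9798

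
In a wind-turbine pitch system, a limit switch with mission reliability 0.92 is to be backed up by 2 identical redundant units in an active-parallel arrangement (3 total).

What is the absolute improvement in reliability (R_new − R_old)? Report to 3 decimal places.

0.079

R_before = 0.92
R_after = 1 − (1 − 0.92)^3 = 0.999
ΔR = 0.999 − 0.92 = 0.079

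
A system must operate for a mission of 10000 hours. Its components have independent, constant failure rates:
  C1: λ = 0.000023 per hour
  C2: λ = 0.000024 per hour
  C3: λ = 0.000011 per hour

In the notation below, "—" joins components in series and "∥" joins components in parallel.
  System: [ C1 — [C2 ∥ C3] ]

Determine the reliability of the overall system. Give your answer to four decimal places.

0.7769

R(C1) = exp(−0.000023 × 10000) = 0.794534
R(C2) = exp(−0.000024 × 10000) = 0.786628
R(C3) = exp(−0.000011 × 10000) = 0.895834
Parallel (C2 and C3): 1 − (1 − 0.786628)(1 − 0.895834) = 0.977774
Series (C1 and [0.977774]): 0.794534 × 0.977774 = 0.7769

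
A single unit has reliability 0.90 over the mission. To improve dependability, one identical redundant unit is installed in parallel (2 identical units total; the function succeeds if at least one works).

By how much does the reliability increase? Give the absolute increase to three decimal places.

0.090

R_before = 0.90
R_after = 1 − (1 − 0.90)^2 = 0.990
ΔR = 0.990 − 0.90 = 0.090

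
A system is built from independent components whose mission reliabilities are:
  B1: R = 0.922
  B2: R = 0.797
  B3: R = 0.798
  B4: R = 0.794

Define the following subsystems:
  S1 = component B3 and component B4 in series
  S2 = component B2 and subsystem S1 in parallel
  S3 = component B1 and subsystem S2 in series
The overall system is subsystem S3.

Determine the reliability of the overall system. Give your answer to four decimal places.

Series (B3 and B4): 0.798000 × 0.794000 = 0.633612
Parallel (B2 and [0.633612]): 1 − (1 − 0.797000)(1 − 0.633612) = 0.925623
Series (B1 and [0.925623]): 0.922000 × 0.925623 = 0.8534

0.8534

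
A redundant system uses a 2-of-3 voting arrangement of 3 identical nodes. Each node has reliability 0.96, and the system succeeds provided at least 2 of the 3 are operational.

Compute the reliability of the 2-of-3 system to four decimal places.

0.9953

R = Σ_{i=2}^{3} C(3,i) p^i (1−p)^{3−i} with p = 0.96
C(3,2)·0.96^2·0.04^1 = 0.110592
C(3,3)·0.96^3·0.04^0 = 0.884736
Sum = 0.9953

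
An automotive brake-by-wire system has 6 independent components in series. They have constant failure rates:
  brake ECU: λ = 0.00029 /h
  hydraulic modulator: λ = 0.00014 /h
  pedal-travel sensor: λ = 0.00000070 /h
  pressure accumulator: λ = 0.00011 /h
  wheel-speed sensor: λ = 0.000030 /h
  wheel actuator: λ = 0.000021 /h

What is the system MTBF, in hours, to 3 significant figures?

Series of exponential components: λ_sys = Σ λ_i
λ_sys = 0.00029 + 0.00014 + 0.00000070 + 0.00011 + 0.000030 + 0.000021 = 5.9170e-04 /h
MTBF = 1 / λ_sys = 1690 h

1690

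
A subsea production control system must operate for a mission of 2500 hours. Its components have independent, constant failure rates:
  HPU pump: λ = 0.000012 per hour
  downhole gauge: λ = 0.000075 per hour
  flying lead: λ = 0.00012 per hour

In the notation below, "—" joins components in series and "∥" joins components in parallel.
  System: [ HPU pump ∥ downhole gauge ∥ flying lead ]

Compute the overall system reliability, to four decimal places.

R(HPU pump) = exp(−0.000012 × 2500) = 0.970446
R(downhole gauge) = exp(−0.000075 × 2500) = 0.829029
R(flying lead) = exp(−0.00012 × 2500) = 0.740818
Parallel (HPU pump, downhole gauge, and flying lead): 1 − (1 − 0.970446)(1 − 0.829029)(1 − 0.740818) = 0.9987

0.9987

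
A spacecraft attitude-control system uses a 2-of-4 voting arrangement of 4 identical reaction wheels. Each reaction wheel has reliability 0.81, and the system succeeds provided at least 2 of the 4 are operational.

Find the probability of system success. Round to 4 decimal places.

0.9765

R = Σ_{i=2}^{4} C(4,i) p^i (1−p)^{4−i} with p = 0.81
C(4,2)·0.81^2·0.19^2 = 0.142111
C(4,3)·0.81^3·0.19^1 = 0.403895
C(4,4)·0.81^4·0.19^0 = 0.430467
Sum = 0.9765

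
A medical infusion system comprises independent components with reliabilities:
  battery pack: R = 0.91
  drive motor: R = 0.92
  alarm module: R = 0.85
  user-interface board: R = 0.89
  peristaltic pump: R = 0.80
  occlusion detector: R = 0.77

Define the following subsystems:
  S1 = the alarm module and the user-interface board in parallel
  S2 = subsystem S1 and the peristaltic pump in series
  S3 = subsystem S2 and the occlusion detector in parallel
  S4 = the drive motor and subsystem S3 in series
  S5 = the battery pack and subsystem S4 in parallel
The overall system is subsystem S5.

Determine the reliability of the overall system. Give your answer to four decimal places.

Parallel (alarm module and user-interface board): 1 − (1 − 0.850000)(1 − 0.890000) = 0.983500
Series ([0.983500] and peristaltic pump): 0.983500 × 0.800000 = 0.786800
Parallel ([0.786800] and occlusion detector): 1 − (1 − 0.786800)(1 − 0.770000) = 0.950964
Series (drive motor and [0.950964]): 0.920000 × 0.950964 = 0.874887
Parallel (battery pack and [0.874887]): 1 − (1 − 0.910000)(1 − 0.874887) = 0.9887

0.9887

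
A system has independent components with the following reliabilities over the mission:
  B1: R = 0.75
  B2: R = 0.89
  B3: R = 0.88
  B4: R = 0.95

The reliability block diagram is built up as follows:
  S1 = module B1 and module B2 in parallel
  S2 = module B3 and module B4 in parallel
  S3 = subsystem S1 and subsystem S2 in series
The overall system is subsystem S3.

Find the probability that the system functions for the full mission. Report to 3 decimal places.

Parallel (B1 and B2): 1 − (1 − 0.75000)(1 − 0.89000) = 0.97250
Parallel (B3 and B4): 1 − (1 − 0.88000)(1 − 0.95000) = 0.99400
Series ([0.97250] and [0.99400]): 0.97250 × 0.99400 = 0.967

0.967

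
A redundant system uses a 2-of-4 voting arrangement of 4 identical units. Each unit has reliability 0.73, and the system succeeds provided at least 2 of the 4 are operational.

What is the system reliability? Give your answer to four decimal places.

0.9372

R = Σ_{i=2}^{4} C(4,i) p^i (1−p)^{4−i} with p = 0.73
C(4,2)·0.73^2·0.27^2 = 0.233090
C(4,3)·0.73^3·0.27^1 = 0.420138
C(4,4)·0.73^4·0.27^0 = 0.283982
Sum = 0.9372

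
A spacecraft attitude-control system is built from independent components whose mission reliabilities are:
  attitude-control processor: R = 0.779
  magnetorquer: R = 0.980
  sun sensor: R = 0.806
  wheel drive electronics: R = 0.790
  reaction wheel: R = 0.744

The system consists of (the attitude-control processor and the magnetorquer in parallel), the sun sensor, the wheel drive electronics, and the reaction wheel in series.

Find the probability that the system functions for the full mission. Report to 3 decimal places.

0.472

Parallel (attitude-control processor and magnetorquer): 1 − (1 − 0.77900)(1 − 0.98000) = 0.99558
Series ([0.99558], sun sensor, wheel drive electronics, and reaction wheel): 0.99558 × 0.80600 × 0.79000 × 0.74400 = 0.472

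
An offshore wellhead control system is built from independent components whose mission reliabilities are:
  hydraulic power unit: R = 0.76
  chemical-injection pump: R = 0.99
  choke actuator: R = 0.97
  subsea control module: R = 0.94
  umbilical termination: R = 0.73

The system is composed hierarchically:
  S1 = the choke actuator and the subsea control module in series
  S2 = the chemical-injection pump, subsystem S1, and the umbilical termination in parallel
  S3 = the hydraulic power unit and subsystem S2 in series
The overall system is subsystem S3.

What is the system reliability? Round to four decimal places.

Series (choke actuator and subsea control module): 0.970000 × 0.940000 = 0.911800
Parallel (chemical-injection pump, [0.911800], and umbilical termination): 1 − (1 − 0.990000)(1 − 0.911800)(1 − 0.730000) = 0.999762
Series (hydraulic power unit and [0.999762]): 0.760000 × 0.999762 = 0.7598

0.7598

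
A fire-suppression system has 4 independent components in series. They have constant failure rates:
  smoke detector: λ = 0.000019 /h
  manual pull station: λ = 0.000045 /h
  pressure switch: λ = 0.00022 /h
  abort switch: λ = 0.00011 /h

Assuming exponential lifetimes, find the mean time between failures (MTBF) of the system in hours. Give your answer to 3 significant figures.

Series of exponential components: λ_sys = Σ λ_i
λ_sys = 0.000019 + 0.000045 + 0.00022 + 0.00011 = 3.9400e-04 /h
MTBF = 1 / λ_sys = 2540 h

2540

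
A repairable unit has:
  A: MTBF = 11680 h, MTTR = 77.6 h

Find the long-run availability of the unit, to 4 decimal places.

A(A) = MTBF/(MTBF+MTTR) = 11680/(11680+77.6) = 0.9934

0.9934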